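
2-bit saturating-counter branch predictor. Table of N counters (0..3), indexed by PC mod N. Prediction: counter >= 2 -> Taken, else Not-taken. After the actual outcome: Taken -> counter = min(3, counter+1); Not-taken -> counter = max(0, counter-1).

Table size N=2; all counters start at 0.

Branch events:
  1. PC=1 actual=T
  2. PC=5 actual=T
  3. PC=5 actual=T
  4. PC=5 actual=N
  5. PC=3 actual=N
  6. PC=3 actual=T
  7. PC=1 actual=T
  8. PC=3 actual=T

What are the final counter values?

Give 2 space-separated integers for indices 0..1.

Answer: 0 3

Derivation:
Ev 1: PC=1 idx=1 pred=N actual=T -> ctr[1]=1
Ev 2: PC=5 idx=1 pred=N actual=T -> ctr[1]=2
Ev 3: PC=5 idx=1 pred=T actual=T -> ctr[1]=3
Ev 4: PC=5 idx=1 pred=T actual=N -> ctr[1]=2
Ev 5: PC=3 idx=1 pred=T actual=N -> ctr[1]=1
Ev 6: PC=3 idx=1 pred=N actual=T -> ctr[1]=2
Ev 7: PC=1 idx=1 pred=T actual=T -> ctr[1]=3
Ev 8: PC=3 idx=1 pred=T actual=T -> ctr[1]=3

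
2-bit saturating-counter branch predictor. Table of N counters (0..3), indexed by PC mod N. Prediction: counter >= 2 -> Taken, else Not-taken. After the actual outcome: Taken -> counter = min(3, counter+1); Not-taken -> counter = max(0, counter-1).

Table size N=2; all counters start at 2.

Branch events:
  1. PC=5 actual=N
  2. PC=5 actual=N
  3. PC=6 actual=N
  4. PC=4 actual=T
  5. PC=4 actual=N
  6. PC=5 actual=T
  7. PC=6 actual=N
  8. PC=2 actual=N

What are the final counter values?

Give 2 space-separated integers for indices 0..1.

Ev 1: PC=5 idx=1 pred=T actual=N -> ctr[1]=1
Ev 2: PC=5 idx=1 pred=N actual=N -> ctr[1]=0
Ev 3: PC=6 idx=0 pred=T actual=N -> ctr[0]=1
Ev 4: PC=4 idx=0 pred=N actual=T -> ctr[0]=2
Ev 5: PC=4 idx=0 pred=T actual=N -> ctr[0]=1
Ev 6: PC=5 idx=1 pred=N actual=T -> ctr[1]=1
Ev 7: PC=6 idx=0 pred=N actual=N -> ctr[0]=0
Ev 8: PC=2 idx=0 pred=N actual=N -> ctr[0]=0

Answer: 0 1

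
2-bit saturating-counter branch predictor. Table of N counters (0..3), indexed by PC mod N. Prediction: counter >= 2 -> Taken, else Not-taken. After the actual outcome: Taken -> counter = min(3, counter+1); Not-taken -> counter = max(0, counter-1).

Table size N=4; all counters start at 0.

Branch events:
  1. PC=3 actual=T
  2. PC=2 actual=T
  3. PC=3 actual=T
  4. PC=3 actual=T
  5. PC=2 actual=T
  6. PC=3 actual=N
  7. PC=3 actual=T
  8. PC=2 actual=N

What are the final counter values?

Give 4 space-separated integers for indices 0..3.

Ev 1: PC=3 idx=3 pred=N actual=T -> ctr[3]=1
Ev 2: PC=2 idx=2 pred=N actual=T -> ctr[2]=1
Ev 3: PC=3 idx=3 pred=N actual=T -> ctr[3]=2
Ev 4: PC=3 idx=3 pred=T actual=T -> ctr[3]=3
Ev 5: PC=2 idx=2 pred=N actual=T -> ctr[2]=2
Ev 6: PC=3 idx=3 pred=T actual=N -> ctr[3]=2
Ev 7: PC=3 idx=3 pred=T actual=T -> ctr[3]=3
Ev 8: PC=2 idx=2 pred=T actual=N -> ctr[2]=1

Answer: 0 0 1 3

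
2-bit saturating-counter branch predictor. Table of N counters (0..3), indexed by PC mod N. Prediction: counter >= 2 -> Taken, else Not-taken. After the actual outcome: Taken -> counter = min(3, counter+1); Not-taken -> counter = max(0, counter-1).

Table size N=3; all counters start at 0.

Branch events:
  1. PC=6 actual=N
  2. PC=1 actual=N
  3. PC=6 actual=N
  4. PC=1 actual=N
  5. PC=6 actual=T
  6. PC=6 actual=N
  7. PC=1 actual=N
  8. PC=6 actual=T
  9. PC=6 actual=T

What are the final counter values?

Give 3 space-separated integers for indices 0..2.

Ev 1: PC=6 idx=0 pred=N actual=N -> ctr[0]=0
Ev 2: PC=1 idx=1 pred=N actual=N -> ctr[1]=0
Ev 3: PC=6 idx=0 pred=N actual=N -> ctr[0]=0
Ev 4: PC=1 idx=1 pred=N actual=N -> ctr[1]=0
Ev 5: PC=6 idx=0 pred=N actual=T -> ctr[0]=1
Ev 6: PC=6 idx=0 pred=N actual=N -> ctr[0]=0
Ev 7: PC=1 idx=1 pred=N actual=N -> ctr[1]=0
Ev 8: PC=6 idx=0 pred=N actual=T -> ctr[0]=1
Ev 9: PC=6 idx=0 pred=N actual=T -> ctr[0]=2

Answer: 2 0 0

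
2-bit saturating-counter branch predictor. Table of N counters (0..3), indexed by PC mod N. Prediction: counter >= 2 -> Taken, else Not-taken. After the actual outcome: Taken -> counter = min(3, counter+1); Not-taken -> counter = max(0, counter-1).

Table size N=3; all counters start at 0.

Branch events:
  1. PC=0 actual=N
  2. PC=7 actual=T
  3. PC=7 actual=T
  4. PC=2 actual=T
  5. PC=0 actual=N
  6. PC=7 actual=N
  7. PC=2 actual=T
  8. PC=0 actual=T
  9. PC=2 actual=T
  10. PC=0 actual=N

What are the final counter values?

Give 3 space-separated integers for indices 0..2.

Ev 1: PC=0 idx=0 pred=N actual=N -> ctr[0]=0
Ev 2: PC=7 idx=1 pred=N actual=T -> ctr[1]=1
Ev 3: PC=7 idx=1 pred=N actual=T -> ctr[1]=2
Ev 4: PC=2 idx=2 pred=N actual=T -> ctr[2]=1
Ev 5: PC=0 idx=0 pred=N actual=N -> ctr[0]=0
Ev 6: PC=7 idx=1 pred=T actual=N -> ctr[1]=1
Ev 7: PC=2 idx=2 pred=N actual=T -> ctr[2]=2
Ev 8: PC=0 idx=0 pred=N actual=T -> ctr[0]=1
Ev 9: PC=2 idx=2 pred=T actual=T -> ctr[2]=3
Ev 10: PC=0 idx=0 pred=N actual=N -> ctr[0]=0

Answer: 0 1 3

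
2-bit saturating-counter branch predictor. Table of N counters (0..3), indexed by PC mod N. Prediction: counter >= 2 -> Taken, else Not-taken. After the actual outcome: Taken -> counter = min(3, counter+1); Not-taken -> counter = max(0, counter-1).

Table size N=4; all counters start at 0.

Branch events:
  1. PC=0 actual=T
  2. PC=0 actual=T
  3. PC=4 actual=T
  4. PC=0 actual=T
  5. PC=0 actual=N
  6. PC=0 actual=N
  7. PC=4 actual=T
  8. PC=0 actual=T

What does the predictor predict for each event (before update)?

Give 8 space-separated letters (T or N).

Answer: N N T T T T N T

Derivation:
Ev 1: PC=0 idx=0 pred=N actual=T -> ctr[0]=1
Ev 2: PC=0 idx=0 pred=N actual=T -> ctr[0]=2
Ev 3: PC=4 idx=0 pred=T actual=T -> ctr[0]=3
Ev 4: PC=0 idx=0 pred=T actual=T -> ctr[0]=3
Ev 5: PC=0 idx=0 pred=T actual=N -> ctr[0]=2
Ev 6: PC=0 idx=0 pred=T actual=N -> ctr[0]=1
Ev 7: PC=4 idx=0 pred=N actual=T -> ctr[0]=2
Ev 8: PC=0 idx=0 pred=T actual=T -> ctr[0]=3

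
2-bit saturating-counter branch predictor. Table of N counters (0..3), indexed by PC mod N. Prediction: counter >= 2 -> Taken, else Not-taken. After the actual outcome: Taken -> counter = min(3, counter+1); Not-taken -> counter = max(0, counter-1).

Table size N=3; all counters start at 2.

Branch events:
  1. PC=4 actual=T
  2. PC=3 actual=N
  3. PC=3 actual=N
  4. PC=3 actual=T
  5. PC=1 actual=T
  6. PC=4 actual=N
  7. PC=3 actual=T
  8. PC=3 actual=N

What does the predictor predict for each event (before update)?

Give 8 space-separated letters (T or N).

Answer: T T N N T T N T

Derivation:
Ev 1: PC=4 idx=1 pred=T actual=T -> ctr[1]=3
Ev 2: PC=3 idx=0 pred=T actual=N -> ctr[0]=1
Ev 3: PC=3 idx=0 pred=N actual=N -> ctr[0]=0
Ev 4: PC=3 idx=0 pred=N actual=T -> ctr[0]=1
Ev 5: PC=1 idx=1 pred=T actual=T -> ctr[1]=3
Ev 6: PC=4 idx=1 pred=T actual=N -> ctr[1]=2
Ev 7: PC=3 idx=0 pred=N actual=T -> ctr[0]=2
Ev 8: PC=3 idx=0 pred=T actual=N -> ctr[0]=1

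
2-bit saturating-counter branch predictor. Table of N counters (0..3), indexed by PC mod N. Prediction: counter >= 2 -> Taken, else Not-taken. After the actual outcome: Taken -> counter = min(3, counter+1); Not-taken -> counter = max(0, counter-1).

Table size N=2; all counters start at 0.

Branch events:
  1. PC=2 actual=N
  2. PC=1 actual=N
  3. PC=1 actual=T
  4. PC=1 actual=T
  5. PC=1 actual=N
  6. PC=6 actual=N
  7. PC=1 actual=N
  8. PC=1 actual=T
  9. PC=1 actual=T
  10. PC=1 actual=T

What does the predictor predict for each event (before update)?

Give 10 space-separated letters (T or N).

Answer: N N N N T N N N N T

Derivation:
Ev 1: PC=2 idx=0 pred=N actual=N -> ctr[0]=0
Ev 2: PC=1 idx=1 pred=N actual=N -> ctr[1]=0
Ev 3: PC=1 idx=1 pred=N actual=T -> ctr[1]=1
Ev 4: PC=1 idx=1 pred=N actual=T -> ctr[1]=2
Ev 5: PC=1 idx=1 pred=T actual=N -> ctr[1]=1
Ev 6: PC=6 idx=0 pred=N actual=N -> ctr[0]=0
Ev 7: PC=1 idx=1 pred=N actual=N -> ctr[1]=0
Ev 8: PC=1 idx=1 pred=N actual=T -> ctr[1]=1
Ev 9: PC=1 idx=1 pred=N actual=T -> ctr[1]=2
Ev 10: PC=1 idx=1 pred=T actual=T -> ctr[1]=3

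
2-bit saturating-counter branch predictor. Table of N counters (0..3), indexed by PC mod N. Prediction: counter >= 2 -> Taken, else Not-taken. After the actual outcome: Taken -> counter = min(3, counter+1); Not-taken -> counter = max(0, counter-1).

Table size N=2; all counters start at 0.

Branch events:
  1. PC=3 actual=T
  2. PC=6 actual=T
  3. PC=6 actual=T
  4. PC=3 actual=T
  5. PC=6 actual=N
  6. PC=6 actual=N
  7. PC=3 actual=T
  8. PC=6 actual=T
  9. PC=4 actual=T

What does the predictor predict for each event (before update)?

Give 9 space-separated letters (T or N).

Answer: N N N N T N T N N

Derivation:
Ev 1: PC=3 idx=1 pred=N actual=T -> ctr[1]=1
Ev 2: PC=6 idx=0 pred=N actual=T -> ctr[0]=1
Ev 3: PC=6 idx=0 pred=N actual=T -> ctr[0]=2
Ev 4: PC=3 idx=1 pred=N actual=T -> ctr[1]=2
Ev 5: PC=6 idx=0 pred=T actual=N -> ctr[0]=1
Ev 6: PC=6 idx=0 pred=N actual=N -> ctr[0]=0
Ev 7: PC=3 idx=1 pred=T actual=T -> ctr[1]=3
Ev 8: PC=6 idx=0 pred=N actual=T -> ctr[0]=1
Ev 9: PC=4 idx=0 pred=N actual=T -> ctr[0]=2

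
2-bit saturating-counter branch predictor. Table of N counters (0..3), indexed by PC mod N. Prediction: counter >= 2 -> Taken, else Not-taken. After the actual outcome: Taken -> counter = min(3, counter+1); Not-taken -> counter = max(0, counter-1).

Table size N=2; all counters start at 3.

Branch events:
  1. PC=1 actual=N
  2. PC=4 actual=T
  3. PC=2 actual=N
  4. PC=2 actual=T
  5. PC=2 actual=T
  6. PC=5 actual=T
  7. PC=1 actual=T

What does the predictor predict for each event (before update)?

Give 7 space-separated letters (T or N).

Answer: T T T T T T T

Derivation:
Ev 1: PC=1 idx=1 pred=T actual=N -> ctr[1]=2
Ev 2: PC=4 idx=0 pred=T actual=T -> ctr[0]=3
Ev 3: PC=2 idx=0 pred=T actual=N -> ctr[0]=2
Ev 4: PC=2 idx=0 pred=T actual=T -> ctr[0]=3
Ev 5: PC=2 idx=0 pred=T actual=T -> ctr[0]=3
Ev 6: PC=5 idx=1 pred=T actual=T -> ctr[1]=3
Ev 7: PC=1 idx=1 pred=T actual=T -> ctr[1]=3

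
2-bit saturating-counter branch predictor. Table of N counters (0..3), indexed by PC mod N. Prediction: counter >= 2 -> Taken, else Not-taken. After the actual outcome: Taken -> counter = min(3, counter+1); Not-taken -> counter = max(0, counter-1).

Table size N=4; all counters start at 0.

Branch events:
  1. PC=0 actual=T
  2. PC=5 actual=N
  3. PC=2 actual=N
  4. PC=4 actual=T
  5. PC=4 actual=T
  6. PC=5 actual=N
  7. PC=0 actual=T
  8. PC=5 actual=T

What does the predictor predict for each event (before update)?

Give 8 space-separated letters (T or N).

Answer: N N N N T N T N

Derivation:
Ev 1: PC=0 idx=0 pred=N actual=T -> ctr[0]=1
Ev 2: PC=5 idx=1 pred=N actual=N -> ctr[1]=0
Ev 3: PC=2 idx=2 pred=N actual=N -> ctr[2]=0
Ev 4: PC=4 idx=0 pred=N actual=T -> ctr[0]=2
Ev 5: PC=4 idx=0 pred=T actual=T -> ctr[0]=3
Ev 6: PC=5 idx=1 pred=N actual=N -> ctr[1]=0
Ev 7: PC=0 idx=0 pred=T actual=T -> ctr[0]=3
Ev 8: PC=5 idx=1 pred=N actual=T -> ctr[1]=1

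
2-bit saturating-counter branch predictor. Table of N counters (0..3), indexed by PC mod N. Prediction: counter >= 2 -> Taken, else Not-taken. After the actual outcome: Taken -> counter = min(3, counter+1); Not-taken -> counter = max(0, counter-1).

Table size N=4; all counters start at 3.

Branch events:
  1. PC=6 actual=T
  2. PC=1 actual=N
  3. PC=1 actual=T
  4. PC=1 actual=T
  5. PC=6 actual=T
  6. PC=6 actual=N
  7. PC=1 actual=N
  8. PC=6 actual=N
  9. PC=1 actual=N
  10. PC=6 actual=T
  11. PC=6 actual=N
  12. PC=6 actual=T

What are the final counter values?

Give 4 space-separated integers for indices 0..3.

Answer: 3 1 2 3

Derivation:
Ev 1: PC=6 idx=2 pred=T actual=T -> ctr[2]=3
Ev 2: PC=1 idx=1 pred=T actual=N -> ctr[1]=2
Ev 3: PC=1 idx=1 pred=T actual=T -> ctr[1]=3
Ev 4: PC=1 idx=1 pred=T actual=T -> ctr[1]=3
Ev 5: PC=6 idx=2 pred=T actual=T -> ctr[2]=3
Ev 6: PC=6 idx=2 pred=T actual=N -> ctr[2]=2
Ev 7: PC=1 idx=1 pred=T actual=N -> ctr[1]=2
Ev 8: PC=6 idx=2 pred=T actual=N -> ctr[2]=1
Ev 9: PC=1 idx=1 pred=T actual=N -> ctr[1]=1
Ev 10: PC=6 idx=2 pred=N actual=T -> ctr[2]=2
Ev 11: PC=6 idx=2 pred=T actual=N -> ctr[2]=1
Ev 12: PC=6 idx=2 pred=N actual=T -> ctr[2]=2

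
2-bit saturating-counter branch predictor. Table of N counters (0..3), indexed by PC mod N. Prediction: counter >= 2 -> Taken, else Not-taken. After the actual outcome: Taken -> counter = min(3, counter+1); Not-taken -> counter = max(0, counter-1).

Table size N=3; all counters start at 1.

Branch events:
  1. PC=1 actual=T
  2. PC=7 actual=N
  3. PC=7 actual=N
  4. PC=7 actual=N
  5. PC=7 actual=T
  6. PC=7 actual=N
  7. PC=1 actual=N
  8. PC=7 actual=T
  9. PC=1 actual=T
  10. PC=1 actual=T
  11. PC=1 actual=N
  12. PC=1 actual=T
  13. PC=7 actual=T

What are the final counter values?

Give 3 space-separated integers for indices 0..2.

Ev 1: PC=1 idx=1 pred=N actual=T -> ctr[1]=2
Ev 2: PC=7 idx=1 pred=T actual=N -> ctr[1]=1
Ev 3: PC=7 idx=1 pred=N actual=N -> ctr[1]=0
Ev 4: PC=7 idx=1 pred=N actual=N -> ctr[1]=0
Ev 5: PC=7 idx=1 pred=N actual=T -> ctr[1]=1
Ev 6: PC=7 idx=1 pred=N actual=N -> ctr[1]=0
Ev 7: PC=1 idx=1 pred=N actual=N -> ctr[1]=0
Ev 8: PC=7 idx=1 pred=N actual=T -> ctr[1]=1
Ev 9: PC=1 idx=1 pred=N actual=T -> ctr[1]=2
Ev 10: PC=1 idx=1 pred=T actual=T -> ctr[1]=3
Ev 11: PC=1 idx=1 pred=T actual=N -> ctr[1]=2
Ev 12: PC=1 idx=1 pred=T actual=T -> ctr[1]=3
Ev 13: PC=7 idx=1 pred=T actual=T -> ctr[1]=3

Answer: 1 3 1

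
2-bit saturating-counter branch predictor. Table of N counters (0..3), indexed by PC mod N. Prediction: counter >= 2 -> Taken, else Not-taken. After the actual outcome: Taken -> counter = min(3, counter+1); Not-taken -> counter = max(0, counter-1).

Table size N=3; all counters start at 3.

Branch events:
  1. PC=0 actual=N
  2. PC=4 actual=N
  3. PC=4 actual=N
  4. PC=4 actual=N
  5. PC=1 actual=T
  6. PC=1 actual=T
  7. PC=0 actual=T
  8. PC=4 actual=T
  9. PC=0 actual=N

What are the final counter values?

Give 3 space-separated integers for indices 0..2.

Answer: 2 3 3

Derivation:
Ev 1: PC=0 idx=0 pred=T actual=N -> ctr[0]=2
Ev 2: PC=4 idx=1 pred=T actual=N -> ctr[1]=2
Ev 3: PC=4 idx=1 pred=T actual=N -> ctr[1]=1
Ev 4: PC=4 idx=1 pred=N actual=N -> ctr[1]=0
Ev 5: PC=1 idx=1 pred=N actual=T -> ctr[1]=1
Ev 6: PC=1 idx=1 pred=N actual=T -> ctr[1]=2
Ev 7: PC=0 idx=0 pred=T actual=T -> ctr[0]=3
Ev 8: PC=4 idx=1 pred=T actual=T -> ctr[1]=3
Ev 9: PC=0 idx=0 pred=T actual=N -> ctr[0]=2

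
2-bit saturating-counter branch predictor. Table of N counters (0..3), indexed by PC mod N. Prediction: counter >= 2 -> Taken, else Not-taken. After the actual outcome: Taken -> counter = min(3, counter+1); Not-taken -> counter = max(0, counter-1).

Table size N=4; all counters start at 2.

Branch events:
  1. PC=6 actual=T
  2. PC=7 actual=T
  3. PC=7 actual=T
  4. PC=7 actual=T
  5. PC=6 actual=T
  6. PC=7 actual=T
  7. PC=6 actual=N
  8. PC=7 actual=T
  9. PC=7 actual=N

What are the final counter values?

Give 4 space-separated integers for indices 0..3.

Answer: 2 2 2 2

Derivation:
Ev 1: PC=6 idx=2 pred=T actual=T -> ctr[2]=3
Ev 2: PC=7 idx=3 pred=T actual=T -> ctr[3]=3
Ev 3: PC=7 idx=3 pred=T actual=T -> ctr[3]=3
Ev 4: PC=7 idx=3 pred=T actual=T -> ctr[3]=3
Ev 5: PC=6 idx=2 pred=T actual=T -> ctr[2]=3
Ev 6: PC=7 idx=3 pred=T actual=T -> ctr[3]=3
Ev 7: PC=6 idx=2 pred=T actual=N -> ctr[2]=2
Ev 8: PC=7 idx=3 pred=T actual=T -> ctr[3]=3
Ev 9: PC=7 idx=3 pred=T actual=N -> ctr[3]=2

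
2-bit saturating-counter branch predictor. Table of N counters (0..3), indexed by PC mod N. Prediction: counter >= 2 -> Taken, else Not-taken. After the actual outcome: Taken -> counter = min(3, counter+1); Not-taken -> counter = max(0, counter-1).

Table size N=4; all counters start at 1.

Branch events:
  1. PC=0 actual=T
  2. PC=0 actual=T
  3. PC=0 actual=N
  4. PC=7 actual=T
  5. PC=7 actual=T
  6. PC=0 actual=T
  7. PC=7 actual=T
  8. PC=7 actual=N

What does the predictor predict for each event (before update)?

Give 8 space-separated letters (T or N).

Ev 1: PC=0 idx=0 pred=N actual=T -> ctr[0]=2
Ev 2: PC=0 idx=0 pred=T actual=T -> ctr[0]=3
Ev 3: PC=0 idx=0 pred=T actual=N -> ctr[0]=2
Ev 4: PC=7 idx=3 pred=N actual=T -> ctr[3]=2
Ev 5: PC=7 idx=3 pred=T actual=T -> ctr[3]=3
Ev 6: PC=0 idx=0 pred=T actual=T -> ctr[0]=3
Ev 7: PC=7 idx=3 pred=T actual=T -> ctr[3]=3
Ev 8: PC=7 idx=3 pred=T actual=N -> ctr[3]=2

Answer: N T T N T T T T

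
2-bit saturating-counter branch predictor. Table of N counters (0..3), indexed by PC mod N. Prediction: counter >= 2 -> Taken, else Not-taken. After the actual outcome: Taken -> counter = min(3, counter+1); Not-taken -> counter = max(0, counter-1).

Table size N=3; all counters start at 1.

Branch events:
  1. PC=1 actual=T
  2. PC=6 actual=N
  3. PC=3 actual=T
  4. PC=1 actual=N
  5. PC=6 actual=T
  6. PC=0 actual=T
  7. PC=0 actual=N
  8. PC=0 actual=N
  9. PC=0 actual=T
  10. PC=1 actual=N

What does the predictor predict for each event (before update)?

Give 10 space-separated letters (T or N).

Ev 1: PC=1 idx=1 pred=N actual=T -> ctr[1]=2
Ev 2: PC=6 idx=0 pred=N actual=N -> ctr[0]=0
Ev 3: PC=3 idx=0 pred=N actual=T -> ctr[0]=1
Ev 4: PC=1 idx=1 pred=T actual=N -> ctr[1]=1
Ev 5: PC=6 idx=0 pred=N actual=T -> ctr[0]=2
Ev 6: PC=0 idx=0 pred=T actual=T -> ctr[0]=3
Ev 7: PC=0 idx=0 pred=T actual=N -> ctr[0]=2
Ev 8: PC=0 idx=0 pred=T actual=N -> ctr[0]=1
Ev 9: PC=0 idx=0 pred=N actual=T -> ctr[0]=2
Ev 10: PC=1 idx=1 pred=N actual=N -> ctr[1]=0

Answer: N N N T N T T T N N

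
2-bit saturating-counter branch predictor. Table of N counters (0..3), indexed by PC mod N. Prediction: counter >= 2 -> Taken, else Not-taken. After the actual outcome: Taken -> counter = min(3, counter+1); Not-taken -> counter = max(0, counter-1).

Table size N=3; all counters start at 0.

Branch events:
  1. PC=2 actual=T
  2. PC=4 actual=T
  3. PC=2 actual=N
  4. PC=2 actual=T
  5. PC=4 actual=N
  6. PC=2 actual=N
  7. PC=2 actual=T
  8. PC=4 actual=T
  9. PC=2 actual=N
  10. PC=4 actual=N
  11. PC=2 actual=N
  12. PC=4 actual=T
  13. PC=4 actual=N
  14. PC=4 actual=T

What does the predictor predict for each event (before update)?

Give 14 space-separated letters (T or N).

Answer: N N N N N N N N N N N N N N

Derivation:
Ev 1: PC=2 idx=2 pred=N actual=T -> ctr[2]=1
Ev 2: PC=4 idx=1 pred=N actual=T -> ctr[1]=1
Ev 3: PC=2 idx=2 pred=N actual=N -> ctr[2]=0
Ev 4: PC=2 idx=2 pred=N actual=T -> ctr[2]=1
Ev 5: PC=4 idx=1 pred=N actual=N -> ctr[1]=0
Ev 6: PC=2 idx=2 pred=N actual=N -> ctr[2]=0
Ev 7: PC=2 idx=2 pred=N actual=T -> ctr[2]=1
Ev 8: PC=4 idx=1 pred=N actual=T -> ctr[1]=1
Ev 9: PC=2 idx=2 pred=N actual=N -> ctr[2]=0
Ev 10: PC=4 idx=1 pred=N actual=N -> ctr[1]=0
Ev 11: PC=2 idx=2 pred=N actual=N -> ctr[2]=0
Ev 12: PC=4 idx=1 pred=N actual=T -> ctr[1]=1
Ev 13: PC=4 idx=1 pred=N actual=N -> ctr[1]=0
Ev 14: PC=4 idx=1 pred=N actual=T -> ctr[1]=1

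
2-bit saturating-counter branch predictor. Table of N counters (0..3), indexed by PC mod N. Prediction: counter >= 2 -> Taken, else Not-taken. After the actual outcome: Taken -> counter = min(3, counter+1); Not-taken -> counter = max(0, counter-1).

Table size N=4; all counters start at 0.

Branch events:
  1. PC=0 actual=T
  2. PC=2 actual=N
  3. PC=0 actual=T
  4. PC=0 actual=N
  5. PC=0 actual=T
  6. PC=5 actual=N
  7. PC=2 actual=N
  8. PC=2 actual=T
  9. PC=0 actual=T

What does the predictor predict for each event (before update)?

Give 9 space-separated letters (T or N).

Answer: N N N T N N N N T

Derivation:
Ev 1: PC=0 idx=0 pred=N actual=T -> ctr[0]=1
Ev 2: PC=2 idx=2 pred=N actual=N -> ctr[2]=0
Ev 3: PC=0 idx=0 pred=N actual=T -> ctr[0]=2
Ev 4: PC=0 idx=0 pred=T actual=N -> ctr[0]=1
Ev 5: PC=0 idx=0 pred=N actual=T -> ctr[0]=2
Ev 6: PC=5 idx=1 pred=N actual=N -> ctr[1]=0
Ev 7: PC=2 idx=2 pred=N actual=N -> ctr[2]=0
Ev 8: PC=2 idx=2 pred=N actual=T -> ctr[2]=1
Ev 9: PC=0 idx=0 pred=T actual=T -> ctr[0]=3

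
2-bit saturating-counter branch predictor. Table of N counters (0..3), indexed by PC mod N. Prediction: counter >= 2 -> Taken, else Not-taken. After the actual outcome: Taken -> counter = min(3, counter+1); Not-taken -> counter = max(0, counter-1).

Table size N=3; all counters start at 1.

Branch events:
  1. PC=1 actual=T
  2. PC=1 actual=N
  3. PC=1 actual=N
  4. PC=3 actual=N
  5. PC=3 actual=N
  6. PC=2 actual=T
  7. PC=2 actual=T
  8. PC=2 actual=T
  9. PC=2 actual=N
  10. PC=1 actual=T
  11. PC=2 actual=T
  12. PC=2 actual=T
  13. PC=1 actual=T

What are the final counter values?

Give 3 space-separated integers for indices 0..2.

Ev 1: PC=1 idx=1 pred=N actual=T -> ctr[1]=2
Ev 2: PC=1 idx=1 pred=T actual=N -> ctr[1]=1
Ev 3: PC=1 idx=1 pred=N actual=N -> ctr[1]=0
Ev 4: PC=3 idx=0 pred=N actual=N -> ctr[0]=0
Ev 5: PC=3 idx=0 pred=N actual=N -> ctr[0]=0
Ev 6: PC=2 idx=2 pred=N actual=T -> ctr[2]=2
Ev 7: PC=2 idx=2 pred=T actual=T -> ctr[2]=3
Ev 8: PC=2 idx=2 pred=T actual=T -> ctr[2]=3
Ev 9: PC=2 idx=2 pred=T actual=N -> ctr[2]=2
Ev 10: PC=1 idx=1 pred=N actual=T -> ctr[1]=1
Ev 11: PC=2 idx=2 pred=T actual=T -> ctr[2]=3
Ev 12: PC=2 idx=2 pred=T actual=T -> ctr[2]=3
Ev 13: PC=1 idx=1 pred=N actual=T -> ctr[1]=2

Answer: 0 2 3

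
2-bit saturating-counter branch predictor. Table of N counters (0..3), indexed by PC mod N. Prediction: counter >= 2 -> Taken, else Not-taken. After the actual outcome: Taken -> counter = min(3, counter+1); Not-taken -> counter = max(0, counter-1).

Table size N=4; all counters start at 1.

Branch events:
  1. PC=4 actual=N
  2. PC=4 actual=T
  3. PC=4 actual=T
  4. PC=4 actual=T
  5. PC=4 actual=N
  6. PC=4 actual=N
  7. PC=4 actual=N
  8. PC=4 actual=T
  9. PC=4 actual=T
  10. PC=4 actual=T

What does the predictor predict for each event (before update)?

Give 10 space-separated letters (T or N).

Ev 1: PC=4 idx=0 pred=N actual=N -> ctr[0]=0
Ev 2: PC=4 idx=0 pred=N actual=T -> ctr[0]=1
Ev 3: PC=4 idx=0 pred=N actual=T -> ctr[0]=2
Ev 4: PC=4 idx=0 pred=T actual=T -> ctr[0]=3
Ev 5: PC=4 idx=0 pred=T actual=N -> ctr[0]=2
Ev 6: PC=4 idx=0 pred=T actual=N -> ctr[0]=1
Ev 7: PC=4 idx=0 pred=N actual=N -> ctr[0]=0
Ev 8: PC=4 idx=0 pred=N actual=T -> ctr[0]=1
Ev 9: PC=4 idx=0 pred=N actual=T -> ctr[0]=2
Ev 10: PC=4 idx=0 pred=T actual=T -> ctr[0]=3

Answer: N N N T T T N N N T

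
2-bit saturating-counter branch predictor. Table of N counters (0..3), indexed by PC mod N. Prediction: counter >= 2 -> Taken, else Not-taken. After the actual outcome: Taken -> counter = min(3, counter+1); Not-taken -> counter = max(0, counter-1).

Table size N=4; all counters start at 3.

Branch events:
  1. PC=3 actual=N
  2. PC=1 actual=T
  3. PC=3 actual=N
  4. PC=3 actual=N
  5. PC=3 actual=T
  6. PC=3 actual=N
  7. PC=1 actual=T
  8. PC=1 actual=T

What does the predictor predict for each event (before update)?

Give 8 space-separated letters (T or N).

Ev 1: PC=3 idx=3 pred=T actual=N -> ctr[3]=2
Ev 2: PC=1 idx=1 pred=T actual=T -> ctr[1]=3
Ev 3: PC=3 idx=3 pred=T actual=N -> ctr[3]=1
Ev 4: PC=3 idx=3 pred=N actual=N -> ctr[3]=0
Ev 5: PC=3 idx=3 pred=N actual=T -> ctr[3]=1
Ev 6: PC=3 idx=3 pred=N actual=N -> ctr[3]=0
Ev 7: PC=1 idx=1 pred=T actual=T -> ctr[1]=3
Ev 8: PC=1 idx=1 pred=T actual=T -> ctr[1]=3

Answer: T T T N N N T T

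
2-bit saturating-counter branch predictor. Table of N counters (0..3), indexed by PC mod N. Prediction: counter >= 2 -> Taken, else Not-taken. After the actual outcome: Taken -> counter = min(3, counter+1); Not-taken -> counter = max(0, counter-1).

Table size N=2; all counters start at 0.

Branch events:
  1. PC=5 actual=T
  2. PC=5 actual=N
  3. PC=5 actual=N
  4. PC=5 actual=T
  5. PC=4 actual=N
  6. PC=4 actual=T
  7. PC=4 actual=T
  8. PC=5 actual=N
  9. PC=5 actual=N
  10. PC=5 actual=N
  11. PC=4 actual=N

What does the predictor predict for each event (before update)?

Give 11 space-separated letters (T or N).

Answer: N N N N N N N N N N T

Derivation:
Ev 1: PC=5 idx=1 pred=N actual=T -> ctr[1]=1
Ev 2: PC=5 idx=1 pred=N actual=N -> ctr[1]=0
Ev 3: PC=5 idx=1 pred=N actual=N -> ctr[1]=0
Ev 4: PC=5 idx=1 pred=N actual=T -> ctr[1]=1
Ev 5: PC=4 idx=0 pred=N actual=N -> ctr[0]=0
Ev 6: PC=4 idx=0 pred=N actual=T -> ctr[0]=1
Ev 7: PC=4 idx=0 pred=N actual=T -> ctr[0]=2
Ev 8: PC=5 idx=1 pred=N actual=N -> ctr[1]=0
Ev 9: PC=5 idx=1 pred=N actual=N -> ctr[1]=0
Ev 10: PC=5 idx=1 pred=N actual=N -> ctr[1]=0
Ev 11: PC=4 idx=0 pred=T actual=N -> ctr[0]=1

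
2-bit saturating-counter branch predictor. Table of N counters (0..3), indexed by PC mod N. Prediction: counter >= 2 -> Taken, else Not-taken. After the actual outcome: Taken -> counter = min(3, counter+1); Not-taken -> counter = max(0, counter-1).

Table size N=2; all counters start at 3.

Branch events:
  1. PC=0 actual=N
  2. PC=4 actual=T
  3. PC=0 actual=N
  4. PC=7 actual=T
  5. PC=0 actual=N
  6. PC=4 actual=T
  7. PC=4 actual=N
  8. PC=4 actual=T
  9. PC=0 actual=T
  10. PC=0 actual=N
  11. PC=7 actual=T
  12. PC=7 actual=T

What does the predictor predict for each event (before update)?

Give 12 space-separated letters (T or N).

Answer: T T T T T N T N T T T T

Derivation:
Ev 1: PC=0 idx=0 pred=T actual=N -> ctr[0]=2
Ev 2: PC=4 idx=0 pred=T actual=T -> ctr[0]=3
Ev 3: PC=0 idx=0 pred=T actual=N -> ctr[0]=2
Ev 4: PC=7 idx=1 pred=T actual=T -> ctr[1]=3
Ev 5: PC=0 idx=0 pred=T actual=N -> ctr[0]=1
Ev 6: PC=4 idx=0 pred=N actual=T -> ctr[0]=2
Ev 7: PC=4 idx=0 pred=T actual=N -> ctr[0]=1
Ev 8: PC=4 idx=0 pred=N actual=T -> ctr[0]=2
Ev 9: PC=0 idx=0 pred=T actual=T -> ctr[0]=3
Ev 10: PC=0 idx=0 pred=T actual=N -> ctr[0]=2
Ev 11: PC=7 idx=1 pred=T actual=T -> ctr[1]=3
Ev 12: PC=7 idx=1 pred=T actual=T -> ctr[1]=3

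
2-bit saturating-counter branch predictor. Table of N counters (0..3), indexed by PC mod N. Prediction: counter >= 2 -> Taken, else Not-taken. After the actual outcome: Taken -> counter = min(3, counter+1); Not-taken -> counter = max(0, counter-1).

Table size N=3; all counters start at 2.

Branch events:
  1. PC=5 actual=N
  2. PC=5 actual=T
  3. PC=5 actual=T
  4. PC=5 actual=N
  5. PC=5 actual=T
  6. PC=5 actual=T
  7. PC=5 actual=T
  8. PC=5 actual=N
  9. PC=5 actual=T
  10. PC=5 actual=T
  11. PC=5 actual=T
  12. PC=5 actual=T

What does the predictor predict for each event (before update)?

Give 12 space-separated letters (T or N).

Answer: T N T T T T T T T T T T

Derivation:
Ev 1: PC=5 idx=2 pred=T actual=N -> ctr[2]=1
Ev 2: PC=5 idx=2 pred=N actual=T -> ctr[2]=2
Ev 3: PC=5 idx=2 pred=T actual=T -> ctr[2]=3
Ev 4: PC=5 idx=2 pred=T actual=N -> ctr[2]=2
Ev 5: PC=5 idx=2 pred=T actual=T -> ctr[2]=3
Ev 6: PC=5 idx=2 pred=T actual=T -> ctr[2]=3
Ev 7: PC=5 idx=2 pred=T actual=T -> ctr[2]=3
Ev 8: PC=5 idx=2 pred=T actual=N -> ctr[2]=2
Ev 9: PC=5 idx=2 pred=T actual=T -> ctr[2]=3
Ev 10: PC=5 idx=2 pred=T actual=T -> ctr[2]=3
Ev 11: PC=5 idx=2 pred=T actual=T -> ctr[2]=3
Ev 12: PC=5 idx=2 pred=T actual=T -> ctr[2]=3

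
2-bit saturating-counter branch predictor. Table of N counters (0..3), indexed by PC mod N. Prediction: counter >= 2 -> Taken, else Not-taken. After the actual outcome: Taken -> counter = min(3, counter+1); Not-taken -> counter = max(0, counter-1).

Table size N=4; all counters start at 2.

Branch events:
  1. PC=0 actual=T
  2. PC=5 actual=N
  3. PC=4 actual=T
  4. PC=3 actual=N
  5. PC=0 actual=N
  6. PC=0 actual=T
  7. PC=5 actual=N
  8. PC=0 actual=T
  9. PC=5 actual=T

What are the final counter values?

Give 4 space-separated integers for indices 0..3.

Ev 1: PC=0 idx=0 pred=T actual=T -> ctr[0]=3
Ev 2: PC=5 idx=1 pred=T actual=N -> ctr[1]=1
Ev 3: PC=4 idx=0 pred=T actual=T -> ctr[0]=3
Ev 4: PC=3 idx=3 pred=T actual=N -> ctr[3]=1
Ev 5: PC=0 idx=0 pred=T actual=N -> ctr[0]=2
Ev 6: PC=0 idx=0 pred=T actual=T -> ctr[0]=3
Ev 7: PC=5 idx=1 pred=N actual=N -> ctr[1]=0
Ev 8: PC=0 idx=0 pred=T actual=T -> ctr[0]=3
Ev 9: PC=5 idx=1 pred=N actual=T -> ctr[1]=1

Answer: 3 1 2 1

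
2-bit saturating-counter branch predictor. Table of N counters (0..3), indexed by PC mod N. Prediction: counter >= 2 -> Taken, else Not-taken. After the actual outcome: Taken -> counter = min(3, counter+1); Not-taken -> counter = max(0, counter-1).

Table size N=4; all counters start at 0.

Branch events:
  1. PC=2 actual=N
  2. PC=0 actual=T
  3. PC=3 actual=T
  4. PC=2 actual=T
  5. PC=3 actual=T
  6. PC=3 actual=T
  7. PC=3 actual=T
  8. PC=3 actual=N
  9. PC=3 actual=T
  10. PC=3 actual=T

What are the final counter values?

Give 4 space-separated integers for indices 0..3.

Ev 1: PC=2 idx=2 pred=N actual=N -> ctr[2]=0
Ev 2: PC=0 idx=0 pred=N actual=T -> ctr[0]=1
Ev 3: PC=3 idx=3 pred=N actual=T -> ctr[3]=1
Ev 4: PC=2 idx=2 pred=N actual=T -> ctr[2]=1
Ev 5: PC=3 idx=3 pred=N actual=T -> ctr[3]=2
Ev 6: PC=3 idx=3 pred=T actual=T -> ctr[3]=3
Ev 7: PC=3 idx=3 pred=T actual=T -> ctr[3]=3
Ev 8: PC=3 idx=3 pred=T actual=N -> ctr[3]=2
Ev 9: PC=3 idx=3 pred=T actual=T -> ctr[3]=3
Ev 10: PC=3 idx=3 pred=T actual=T -> ctr[3]=3

Answer: 1 0 1 3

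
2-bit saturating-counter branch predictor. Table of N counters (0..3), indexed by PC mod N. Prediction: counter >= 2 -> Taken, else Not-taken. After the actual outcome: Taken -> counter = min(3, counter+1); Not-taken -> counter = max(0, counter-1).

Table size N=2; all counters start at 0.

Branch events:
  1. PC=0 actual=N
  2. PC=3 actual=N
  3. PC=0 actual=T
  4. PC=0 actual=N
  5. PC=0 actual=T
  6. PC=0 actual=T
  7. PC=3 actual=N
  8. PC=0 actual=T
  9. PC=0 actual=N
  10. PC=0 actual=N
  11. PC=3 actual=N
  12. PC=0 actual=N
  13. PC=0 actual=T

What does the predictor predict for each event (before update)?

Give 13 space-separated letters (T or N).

Answer: N N N N N N N T T T N N N

Derivation:
Ev 1: PC=0 idx=0 pred=N actual=N -> ctr[0]=0
Ev 2: PC=3 idx=1 pred=N actual=N -> ctr[1]=0
Ev 3: PC=0 idx=0 pred=N actual=T -> ctr[0]=1
Ev 4: PC=0 idx=0 pred=N actual=N -> ctr[0]=0
Ev 5: PC=0 idx=0 pred=N actual=T -> ctr[0]=1
Ev 6: PC=0 idx=0 pred=N actual=T -> ctr[0]=2
Ev 7: PC=3 idx=1 pred=N actual=N -> ctr[1]=0
Ev 8: PC=0 idx=0 pred=T actual=T -> ctr[0]=3
Ev 9: PC=0 idx=0 pred=T actual=N -> ctr[0]=2
Ev 10: PC=0 idx=0 pred=T actual=N -> ctr[0]=1
Ev 11: PC=3 idx=1 pred=N actual=N -> ctr[1]=0
Ev 12: PC=0 idx=0 pred=N actual=N -> ctr[0]=0
Ev 13: PC=0 idx=0 pred=N actual=T -> ctr[0]=1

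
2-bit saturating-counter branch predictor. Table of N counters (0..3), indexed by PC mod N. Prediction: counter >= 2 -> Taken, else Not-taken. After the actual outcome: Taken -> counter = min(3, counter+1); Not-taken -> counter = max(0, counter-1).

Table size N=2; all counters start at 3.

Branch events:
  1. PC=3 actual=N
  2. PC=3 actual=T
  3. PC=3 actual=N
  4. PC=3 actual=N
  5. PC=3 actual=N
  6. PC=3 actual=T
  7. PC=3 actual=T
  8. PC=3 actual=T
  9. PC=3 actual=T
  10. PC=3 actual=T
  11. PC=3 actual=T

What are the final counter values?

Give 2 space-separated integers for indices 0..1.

Answer: 3 3

Derivation:
Ev 1: PC=3 idx=1 pred=T actual=N -> ctr[1]=2
Ev 2: PC=3 idx=1 pred=T actual=T -> ctr[1]=3
Ev 3: PC=3 idx=1 pred=T actual=N -> ctr[1]=2
Ev 4: PC=3 idx=1 pred=T actual=N -> ctr[1]=1
Ev 5: PC=3 idx=1 pred=N actual=N -> ctr[1]=0
Ev 6: PC=3 idx=1 pred=N actual=T -> ctr[1]=1
Ev 7: PC=3 idx=1 pred=N actual=T -> ctr[1]=2
Ev 8: PC=3 idx=1 pred=T actual=T -> ctr[1]=3
Ev 9: PC=3 idx=1 pred=T actual=T -> ctr[1]=3
Ev 10: PC=3 idx=1 pred=T actual=T -> ctr[1]=3
Ev 11: PC=3 idx=1 pred=T actual=T -> ctr[1]=3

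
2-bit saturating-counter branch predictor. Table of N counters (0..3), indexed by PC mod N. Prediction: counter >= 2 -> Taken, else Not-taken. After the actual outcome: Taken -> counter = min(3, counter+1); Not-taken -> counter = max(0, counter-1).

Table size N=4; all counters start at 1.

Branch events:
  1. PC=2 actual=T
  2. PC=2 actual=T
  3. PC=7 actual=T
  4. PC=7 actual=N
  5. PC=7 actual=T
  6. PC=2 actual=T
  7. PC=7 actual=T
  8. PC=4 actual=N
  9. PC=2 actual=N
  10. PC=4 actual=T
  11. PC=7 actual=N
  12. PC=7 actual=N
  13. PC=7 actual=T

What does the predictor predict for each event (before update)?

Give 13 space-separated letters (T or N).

Answer: N T N T N T T N T N T T N

Derivation:
Ev 1: PC=2 idx=2 pred=N actual=T -> ctr[2]=2
Ev 2: PC=2 idx=2 pred=T actual=T -> ctr[2]=3
Ev 3: PC=7 idx=3 pred=N actual=T -> ctr[3]=2
Ev 4: PC=7 idx=3 pred=T actual=N -> ctr[3]=1
Ev 5: PC=7 idx=3 pred=N actual=T -> ctr[3]=2
Ev 6: PC=2 idx=2 pred=T actual=T -> ctr[2]=3
Ev 7: PC=7 idx=3 pred=T actual=T -> ctr[3]=3
Ev 8: PC=4 idx=0 pred=N actual=N -> ctr[0]=0
Ev 9: PC=2 idx=2 pred=T actual=N -> ctr[2]=2
Ev 10: PC=4 idx=0 pred=N actual=T -> ctr[0]=1
Ev 11: PC=7 idx=3 pred=T actual=N -> ctr[3]=2
Ev 12: PC=7 idx=3 pred=T actual=N -> ctr[3]=1
Ev 13: PC=7 idx=3 pred=N actual=T -> ctr[3]=2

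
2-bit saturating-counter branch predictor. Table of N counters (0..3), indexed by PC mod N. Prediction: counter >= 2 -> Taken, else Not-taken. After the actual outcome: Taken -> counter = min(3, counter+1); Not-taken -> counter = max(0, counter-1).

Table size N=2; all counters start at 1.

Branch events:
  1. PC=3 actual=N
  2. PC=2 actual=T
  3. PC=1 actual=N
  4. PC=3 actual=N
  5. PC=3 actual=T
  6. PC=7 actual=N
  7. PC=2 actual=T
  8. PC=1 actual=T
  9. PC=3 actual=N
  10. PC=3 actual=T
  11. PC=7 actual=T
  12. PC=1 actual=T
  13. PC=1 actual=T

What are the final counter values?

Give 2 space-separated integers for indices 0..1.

Answer: 3 3

Derivation:
Ev 1: PC=3 idx=1 pred=N actual=N -> ctr[1]=0
Ev 2: PC=2 idx=0 pred=N actual=T -> ctr[0]=2
Ev 3: PC=1 idx=1 pred=N actual=N -> ctr[1]=0
Ev 4: PC=3 idx=1 pred=N actual=N -> ctr[1]=0
Ev 5: PC=3 idx=1 pred=N actual=T -> ctr[1]=1
Ev 6: PC=7 idx=1 pred=N actual=N -> ctr[1]=0
Ev 7: PC=2 idx=0 pred=T actual=T -> ctr[0]=3
Ev 8: PC=1 idx=1 pred=N actual=T -> ctr[1]=1
Ev 9: PC=3 idx=1 pred=N actual=N -> ctr[1]=0
Ev 10: PC=3 idx=1 pred=N actual=T -> ctr[1]=1
Ev 11: PC=7 idx=1 pred=N actual=T -> ctr[1]=2
Ev 12: PC=1 idx=1 pred=T actual=T -> ctr[1]=3
Ev 13: PC=1 idx=1 pred=T actual=T -> ctr[1]=3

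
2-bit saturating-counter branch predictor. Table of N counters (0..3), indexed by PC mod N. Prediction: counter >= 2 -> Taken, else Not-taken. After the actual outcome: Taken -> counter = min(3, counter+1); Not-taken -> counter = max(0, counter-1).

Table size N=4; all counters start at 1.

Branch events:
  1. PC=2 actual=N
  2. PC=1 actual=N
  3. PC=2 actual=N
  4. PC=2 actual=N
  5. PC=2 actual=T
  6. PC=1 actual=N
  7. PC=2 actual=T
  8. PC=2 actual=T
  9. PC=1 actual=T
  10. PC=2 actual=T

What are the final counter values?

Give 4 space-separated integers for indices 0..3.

Ev 1: PC=2 idx=2 pred=N actual=N -> ctr[2]=0
Ev 2: PC=1 idx=1 pred=N actual=N -> ctr[1]=0
Ev 3: PC=2 idx=2 pred=N actual=N -> ctr[2]=0
Ev 4: PC=2 idx=2 pred=N actual=N -> ctr[2]=0
Ev 5: PC=2 idx=2 pred=N actual=T -> ctr[2]=1
Ev 6: PC=1 idx=1 pred=N actual=N -> ctr[1]=0
Ev 7: PC=2 idx=2 pred=N actual=T -> ctr[2]=2
Ev 8: PC=2 idx=2 pred=T actual=T -> ctr[2]=3
Ev 9: PC=1 idx=1 pred=N actual=T -> ctr[1]=1
Ev 10: PC=2 idx=2 pred=T actual=T -> ctr[2]=3

Answer: 1 1 3 1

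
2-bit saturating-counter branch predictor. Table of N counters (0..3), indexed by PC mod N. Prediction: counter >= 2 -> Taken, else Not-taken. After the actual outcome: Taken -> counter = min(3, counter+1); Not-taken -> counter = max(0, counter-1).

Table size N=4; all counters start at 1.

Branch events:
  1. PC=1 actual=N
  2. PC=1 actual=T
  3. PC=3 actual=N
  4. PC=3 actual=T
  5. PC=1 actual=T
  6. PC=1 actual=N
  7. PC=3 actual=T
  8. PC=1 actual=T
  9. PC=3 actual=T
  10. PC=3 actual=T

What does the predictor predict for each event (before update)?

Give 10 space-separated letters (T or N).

Answer: N N N N N T N N T T

Derivation:
Ev 1: PC=1 idx=1 pred=N actual=N -> ctr[1]=0
Ev 2: PC=1 idx=1 pred=N actual=T -> ctr[1]=1
Ev 3: PC=3 idx=3 pred=N actual=N -> ctr[3]=0
Ev 4: PC=3 idx=3 pred=N actual=T -> ctr[3]=1
Ev 5: PC=1 idx=1 pred=N actual=T -> ctr[1]=2
Ev 6: PC=1 idx=1 pred=T actual=N -> ctr[1]=1
Ev 7: PC=3 idx=3 pred=N actual=T -> ctr[3]=2
Ev 8: PC=1 idx=1 pred=N actual=T -> ctr[1]=2
Ev 9: PC=3 idx=3 pred=T actual=T -> ctr[3]=3
Ev 10: PC=3 idx=3 pred=T actual=T -> ctr[3]=3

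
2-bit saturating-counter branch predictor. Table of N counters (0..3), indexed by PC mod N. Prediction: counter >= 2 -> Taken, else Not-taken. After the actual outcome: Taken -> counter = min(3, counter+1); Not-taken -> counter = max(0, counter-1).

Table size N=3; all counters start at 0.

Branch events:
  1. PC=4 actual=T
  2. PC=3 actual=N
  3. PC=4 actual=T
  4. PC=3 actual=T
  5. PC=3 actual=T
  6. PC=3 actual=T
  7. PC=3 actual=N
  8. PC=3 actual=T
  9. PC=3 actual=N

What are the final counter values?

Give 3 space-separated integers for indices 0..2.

Answer: 2 2 0

Derivation:
Ev 1: PC=4 idx=1 pred=N actual=T -> ctr[1]=1
Ev 2: PC=3 idx=0 pred=N actual=N -> ctr[0]=0
Ev 3: PC=4 idx=1 pred=N actual=T -> ctr[1]=2
Ev 4: PC=3 idx=0 pred=N actual=T -> ctr[0]=1
Ev 5: PC=3 idx=0 pred=N actual=T -> ctr[0]=2
Ev 6: PC=3 idx=0 pred=T actual=T -> ctr[0]=3
Ev 7: PC=3 idx=0 pred=T actual=N -> ctr[0]=2
Ev 8: PC=3 idx=0 pred=T actual=T -> ctr[0]=3
Ev 9: PC=3 idx=0 pred=T actual=N -> ctr[0]=2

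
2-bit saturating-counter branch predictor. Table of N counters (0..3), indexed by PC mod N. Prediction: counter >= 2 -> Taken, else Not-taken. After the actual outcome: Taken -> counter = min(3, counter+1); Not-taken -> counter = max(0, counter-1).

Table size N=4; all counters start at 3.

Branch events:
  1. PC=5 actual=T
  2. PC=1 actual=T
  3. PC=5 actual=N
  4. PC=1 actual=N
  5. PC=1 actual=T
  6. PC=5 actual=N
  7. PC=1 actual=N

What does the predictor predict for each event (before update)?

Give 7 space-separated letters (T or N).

Answer: T T T T N T N

Derivation:
Ev 1: PC=5 idx=1 pred=T actual=T -> ctr[1]=3
Ev 2: PC=1 idx=1 pred=T actual=T -> ctr[1]=3
Ev 3: PC=5 idx=1 pred=T actual=N -> ctr[1]=2
Ev 4: PC=1 idx=1 pred=T actual=N -> ctr[1]=1
Ev 5: PC=1 idx=1 pred=N actual=T -> ctr[1]=2
Ev 6: PC=5 idx=1 pred=T actual=N -> ctr[1]=1
Ev 7: PC=1 idx=1 pred=N actual=N -> ctr[1]=0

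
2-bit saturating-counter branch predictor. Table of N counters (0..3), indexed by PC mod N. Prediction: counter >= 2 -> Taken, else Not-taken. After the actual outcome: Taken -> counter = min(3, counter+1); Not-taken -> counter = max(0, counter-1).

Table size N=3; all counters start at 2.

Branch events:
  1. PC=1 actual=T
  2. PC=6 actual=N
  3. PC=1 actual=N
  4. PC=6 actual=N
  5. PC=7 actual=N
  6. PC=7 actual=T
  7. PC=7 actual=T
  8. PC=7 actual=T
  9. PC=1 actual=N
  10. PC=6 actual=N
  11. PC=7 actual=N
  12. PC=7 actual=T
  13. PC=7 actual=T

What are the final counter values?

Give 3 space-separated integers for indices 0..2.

Answer: 0 3 2

Derivation:
Ev 1: PC=1 idx=1 pred=T actual=T -> ctr[1]=3
Ev 2: PC=6 idx=0 pred=T actual=N -> ctr[0]=1
Ev 3: PC=1 idx=1 pred=T actual=N -> ctr[1]=2
Ev 4: PC=6 idx=0 pred=N actual=N -> ctr[0]=0
Ev 5: PC=7 idx=1 pred=T actual=N -> ctr[1]=1
Ev 6: PC=7 idx=1 pred=N actual=T -> ctr[1]=2
Ev 7: PC=7 idx=1 pred=T actual=T -> ctr[1]=3
Ev 8: PC=7 idx=1 pred=T actual=T -> ctr[1]=3
Ev 9: PC=1 idx=1 pred=T actual=N -> ctr[1]=2
Ev 10: PC=6 idx=0 pred=N actual=N -> ctr[0]=0
Ev 11: PC=7 idx=1 pred=T actual=N -> ctr[1]=1
Ev 12: PC=7 idx=1 pred=N actual=T -> ctr[1]=2
Ev 13: PC=7 idx=1 pred=T actual=T -> ctr[1]=3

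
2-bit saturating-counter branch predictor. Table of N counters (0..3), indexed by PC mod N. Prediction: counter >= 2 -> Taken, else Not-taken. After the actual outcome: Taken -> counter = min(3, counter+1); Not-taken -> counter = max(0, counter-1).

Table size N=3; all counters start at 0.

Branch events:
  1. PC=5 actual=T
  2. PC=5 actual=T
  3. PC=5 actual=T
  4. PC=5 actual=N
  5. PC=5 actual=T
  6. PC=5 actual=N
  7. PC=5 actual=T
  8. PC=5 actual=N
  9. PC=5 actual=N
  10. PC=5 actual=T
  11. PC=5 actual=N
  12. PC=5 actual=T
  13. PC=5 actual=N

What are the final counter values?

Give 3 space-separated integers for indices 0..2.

Answer: 0 0 1

Derivation:
Ev 1: PC=5 idx=2 pred=N actual=T -> ctr[2]=1
Ev 2: PC=5 idx=2 pred=N actual=T -> ctr[2]=2
Ev 3: PC=5 idx=2 pred=T actual=T -> ctr[2]=3
Ev 4: PC=5 idx=2 pred=T actual=N -> ctr[2]=2
Ev 5: PC=5 idx=2 pred=T actual=T -> ctr[2]=3
Ev 6: PC=5 idx=2 pred=T actual=N -> ctr[2]=2
Ev 7: PC=5 idx=2 pred=T actual=T -> ctr[2]=3
Ev 8: PC=5 idx=2 pred=T actual=N -> ctr[2]=2
Ev 9: PC=5 idx=2 pred=T actual=N -> ctr[2]=1
Ev 10: PC=5 idx=2 pred=N actual=T -> ctr[2]=2
Ev 11: PC=5 idx=2 pred=T actual=N -> ctr[2]=1
Ev 12: PC=5 idx=2 pred=N actual=T -> ctr[2]=2
Ev 13: PC=5 idx=2 pred=T actual=N -> ctr[2]=1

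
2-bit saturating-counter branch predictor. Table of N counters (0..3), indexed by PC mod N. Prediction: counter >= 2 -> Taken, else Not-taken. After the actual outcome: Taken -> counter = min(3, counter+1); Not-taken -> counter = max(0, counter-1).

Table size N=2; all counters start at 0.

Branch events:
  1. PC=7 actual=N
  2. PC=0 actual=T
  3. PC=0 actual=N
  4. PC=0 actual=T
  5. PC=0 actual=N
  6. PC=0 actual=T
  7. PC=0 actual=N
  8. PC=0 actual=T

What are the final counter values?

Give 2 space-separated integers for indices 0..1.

Answer: 1 0

Derivation:
Ev 1: PC=7 idx=1 pred=N actual=N -> ctr[1]=0
Ev 2: PC=0 idx=0 pred=N actual=T -> ctr[0]=1
Ev 3: PC=0 idx=0 pred=N actual=N -> ctr[0]=0
Ev 4: PC=0 idx=0 pred=N actual=T -> ctr[0]=1
Ev 5: PC=0 idx=0 pred=N actual=N -> ctr[0]=0
Ev 6: PC=0 idx=0 pred=N actual=T -> ctr[0]=1
Ev 7: PC=0 idx=0 pred=N actual=N -> ctr[0]=0
Ev 8: PC=0 idx=0 pred=N actual=T -> ctr[0]=1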